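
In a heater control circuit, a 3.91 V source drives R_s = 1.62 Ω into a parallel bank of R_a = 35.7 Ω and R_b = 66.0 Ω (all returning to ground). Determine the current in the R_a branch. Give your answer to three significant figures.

Equivalent of the parallel group: R_p = 23.17 Ω.
V_A = 3.91 × 23.17/24.79 = 3.654 V.
I(R_a) = V_A / R_a = 3.654/35.7 = 0.1024 A.
(Equivalently: I_total = 0.1577 A, then current-divider fraction G_k/ΣG = 0.6490.)

I ≈ 0.102 A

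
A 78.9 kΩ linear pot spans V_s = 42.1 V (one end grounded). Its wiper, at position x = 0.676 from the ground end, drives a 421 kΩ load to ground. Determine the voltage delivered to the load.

Lower segment x·R_p = 53.34 kΩ; upper segment (1−x)·R_p = 25.56 kΩ.
(x·R_p) ‖ R_L = 47.34 kΩ.
V_out = 42.1 × 47.34/(25.56 + 47.34) = 27.34 V.

V_out ≈ 27.3 V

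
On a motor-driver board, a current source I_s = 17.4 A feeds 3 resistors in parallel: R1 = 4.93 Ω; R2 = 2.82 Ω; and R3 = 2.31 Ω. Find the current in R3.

I ≈ 7.61 A

Conductances: ΣG = 1/4.93 + 1/2.82 + 1/2.31 = 0.9904 (1/Ω).
By the current-divider rule, I = I_s · G_k/ΣG = 17.4 × 0.4371 = 7.606 A.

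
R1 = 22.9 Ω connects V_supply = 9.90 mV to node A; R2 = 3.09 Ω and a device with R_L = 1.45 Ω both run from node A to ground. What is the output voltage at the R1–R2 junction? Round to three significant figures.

R2 ‖ R_L = (3.09 × 1.45)/(3.09 + 1.45) = 0.9869 Ω.
Then V_out = V_supply · R2'/(R1 + R2') = 9.90 × 0.9869/23.89 = 0.4090 mV.

V_out ≈ 0.409 mV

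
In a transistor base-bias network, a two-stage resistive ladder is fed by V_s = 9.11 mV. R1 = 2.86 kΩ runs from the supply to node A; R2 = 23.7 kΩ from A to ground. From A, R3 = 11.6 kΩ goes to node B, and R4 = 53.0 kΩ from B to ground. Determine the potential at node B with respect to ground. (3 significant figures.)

V_B ≈ 6.42 mV

The second stage (R3 + R4 = 64.60 kΩ) loads node A in parallel with R2.
Effective lower resistance at A: R2 ‖ 64.60 = 17.34 kΩ.
First divider: V_A = V_s · 17.34/(2.86 + 17.34) = 7.820 mV.
Stage 2 is unloaded, so V_B = V_A · R4/(R3+R4) = 7.820 × 53.0/64.60 = 6.416 mV.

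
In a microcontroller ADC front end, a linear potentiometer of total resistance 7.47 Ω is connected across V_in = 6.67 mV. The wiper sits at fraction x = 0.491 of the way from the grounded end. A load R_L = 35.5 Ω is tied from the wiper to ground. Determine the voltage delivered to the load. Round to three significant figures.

V_out ≈ 3.11 mV

Lower segment x·R_p = 3.668 Ω; upper segment (1−x)·R_p = 3.802 Ω.
(x·R_p) ‖ R_L = 3.324 Ω.
Loaded-divider output: V_out = 6.67 × 0.4665 = 3.111 mV.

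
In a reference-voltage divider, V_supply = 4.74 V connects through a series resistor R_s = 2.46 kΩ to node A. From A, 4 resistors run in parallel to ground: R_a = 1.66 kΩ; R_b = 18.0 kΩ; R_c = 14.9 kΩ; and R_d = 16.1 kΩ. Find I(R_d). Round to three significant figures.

Parallel bank: R_p = 1/(1/1.66 + 1/18.0 + 1/14.9 + 1/16.1) = 1.270 kΩ.
V_A = 4.74 × 1.270/3.730 = 1.614 V.
I(R_d) = V_A / R_d = 1.614/16.1 = 0.1003 mA.

I ≈ 0.100 mA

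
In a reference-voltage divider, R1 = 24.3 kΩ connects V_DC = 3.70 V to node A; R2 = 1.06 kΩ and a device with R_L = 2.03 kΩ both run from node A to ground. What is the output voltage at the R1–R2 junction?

The load sits in parallel with R2, giving an effective lower resistance R2' = R2·R_L/(R2+R_L) = 0.6964 kΩ.
Now apply the divider: V_out = 3.70 × 0.02786 = 0.1031 V.

V_out ≈ 0.103 V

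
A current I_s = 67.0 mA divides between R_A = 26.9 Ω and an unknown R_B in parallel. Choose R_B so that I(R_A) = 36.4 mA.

R_B ≈ 32.0 Ω

Two-branch current divider: I_A = I_s · R_B/(R_A + R_B).
With f = 0.5433, R_B = R_A · f/(1−f) = 26.9 × 1.190 = 32.00 Ω.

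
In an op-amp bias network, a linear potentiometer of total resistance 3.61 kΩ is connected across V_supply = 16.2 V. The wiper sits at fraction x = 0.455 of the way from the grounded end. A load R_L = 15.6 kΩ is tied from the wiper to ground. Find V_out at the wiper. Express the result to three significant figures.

Lower segment x·R_p = 1.643 kΩ; upper segment (1−x)·R_p = 1.967 kΩ.
R_L loads the lower segment: effective lower R = 1.486 kΩ.
V_out = 16.2 × 1.486/(1.967 + 1.486) = 6.971 V.

V_out ≈ 6.97 V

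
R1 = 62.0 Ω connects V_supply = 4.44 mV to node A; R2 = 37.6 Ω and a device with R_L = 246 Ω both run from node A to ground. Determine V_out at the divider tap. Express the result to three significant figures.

First combine the lower leg with the load: R2 ‖ R_L = 32.61 Ω.
Then V_out = V_supply · R2'/(R1 + R2') = 4.44 × 32.61/94.61 = 1.531 mV.

V_out ≈ 1.53 mV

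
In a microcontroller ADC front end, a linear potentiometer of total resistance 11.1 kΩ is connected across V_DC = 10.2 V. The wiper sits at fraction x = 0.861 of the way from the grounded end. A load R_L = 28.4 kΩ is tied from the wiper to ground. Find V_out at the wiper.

Split the track: R_lower = x·R_p = 9.557 kΩ, R_upper = (1−x)·R_p = 1.543 kΩ.
Lower segment in parallel with the load: 9.557 ‖ 28.4 = 7.151 kΩ.
Then V_out = V_DC · 7.151/(1.543 + 7.151) = 8.390 V.
(Unloaded: V_out = x·V_DC = 8.78 V.)

V_out ≈ 8.39 V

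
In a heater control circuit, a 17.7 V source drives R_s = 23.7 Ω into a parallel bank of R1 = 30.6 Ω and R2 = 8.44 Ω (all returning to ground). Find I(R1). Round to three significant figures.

I ≈ 0.126 A

Parallel bank: R_p = 1/(1/30.6 + 1/8.44) = 6.615 Ω.
Node voltage V_A = V_CC · R_p/(R_s + R_p) = 17.7 × 0.2182 = 3.862 V.
Branch current I = V_A/R1 = 3.862/30.6 = 0.1262 A.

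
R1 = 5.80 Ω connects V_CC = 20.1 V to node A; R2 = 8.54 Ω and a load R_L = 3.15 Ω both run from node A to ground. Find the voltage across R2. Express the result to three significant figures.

First combine the lower leg with the load: R2 ‖ R_L = 2.301 Ω.
Now apply the divider: V_out = 20.1 × 0.2841 = 5.710 V.

V_out ≈ 5.71 V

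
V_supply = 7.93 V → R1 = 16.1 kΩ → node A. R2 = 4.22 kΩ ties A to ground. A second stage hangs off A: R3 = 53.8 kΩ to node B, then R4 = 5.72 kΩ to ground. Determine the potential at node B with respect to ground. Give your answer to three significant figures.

Node A sees R2 in parallel with the series input of stage 2, R3 + R4 = 59.52 kΩ.
Effective lower resistance at A: R2 ‖ 59.52 = 3.941 kΩ.
So V_A = 7.93 × 0.1966 = 1.559 V.
Stage 2 is unloaded, so V_B = V_A · R4/(R3+R4) = 1.559 × 5.72/59.52 = 0.1499 V.

V_B ≈ 0.150 V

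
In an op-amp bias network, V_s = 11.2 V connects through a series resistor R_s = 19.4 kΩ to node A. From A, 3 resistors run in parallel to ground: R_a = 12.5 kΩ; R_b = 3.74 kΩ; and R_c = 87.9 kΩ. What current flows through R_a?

Combine the parallel branches: R_p = (1/12.5 + 1/3.74 + 1/87.9)⁻¹ = 2.787 kΩ.
V_A = 11.2 × 2.787/22.19 = 1.407 V.
I(R_a) = V_A / R_a = 1.407/12.5 = 0.1126 mA.

I ≈ 0.113 mA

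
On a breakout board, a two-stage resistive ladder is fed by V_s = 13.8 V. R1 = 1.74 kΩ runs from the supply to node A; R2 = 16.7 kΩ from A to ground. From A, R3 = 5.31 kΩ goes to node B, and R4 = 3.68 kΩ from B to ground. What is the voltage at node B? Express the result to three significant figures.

V_B ≈ 4.35 V

Looking into the second stage from A: R3 + R4 = 8.990 kΩ appears in parallel with R2.
R2 ‖ (R3+R4) = 5.844 kΩ.
So V_A = 13.8 × 0.7706 = 10.63 V.
Then the unloaded second divider: V_B = V_A × R4/(R3+R4) = 10.63 × 0.4093 = 4.353 V.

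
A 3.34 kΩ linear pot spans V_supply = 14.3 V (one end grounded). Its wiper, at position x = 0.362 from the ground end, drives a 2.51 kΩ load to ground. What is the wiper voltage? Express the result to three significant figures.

V_out ≈ 3.96 V

The pot divides into 2.131 kΩ above the wiper and 1.209 kΩ below.
R_L loads the lower segment: effective lower R = 0.8160 kΩ.
Loaded-divider output: V_out = 14.3 × 0.2769 = 3.960 V.
(Unloaded: V_out = x·V_supply = 5.18 V.)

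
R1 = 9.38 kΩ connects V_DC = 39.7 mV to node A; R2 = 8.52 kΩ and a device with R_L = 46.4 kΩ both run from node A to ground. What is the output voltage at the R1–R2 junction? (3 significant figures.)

R2 ‖ R_L = (8.52 × 46.4)/(8.52 + 46.4) = 7.198 kΩ.
Then V_out = V_DC · R2'/(R1 + R2') = 39.7 × 7.198/16.58 = 17.24 mV.
(Unloaded it would be 18.9 mV; the load pulls it down.)

V_out ≈ 17.2 mV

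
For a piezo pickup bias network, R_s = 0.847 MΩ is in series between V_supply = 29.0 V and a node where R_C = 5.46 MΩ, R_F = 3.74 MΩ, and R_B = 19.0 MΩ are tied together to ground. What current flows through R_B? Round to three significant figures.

I ≈ 1.07 µA

Parallel bank: R_p = 1/(1/5.46 + 1/3.74 + 1/19.0) = 1.987 MΩ.
V_A by voltage divider: V_A = 29.0 × 1.987/(0.847 + 1.987) = 20.33 V.
Branch current I = V_A/R_B = 20.33/19.0 = 1.070 µA.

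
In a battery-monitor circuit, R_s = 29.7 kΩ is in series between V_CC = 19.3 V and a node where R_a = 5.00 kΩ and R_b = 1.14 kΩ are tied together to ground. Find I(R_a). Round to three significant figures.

I ≈ 0.117 mA

Parallel bank: R_p = 1/(1/5.00 + 1/1.14) = 0.9283 kΩ.
Node voltage V_A = V_CC · R_p/(R_s + R_p) = 19.3 × 0.03031 = 0.5850 V.
I(R_a) = V_A / R_a = 0.5850/5.00 = 0.1170 mA.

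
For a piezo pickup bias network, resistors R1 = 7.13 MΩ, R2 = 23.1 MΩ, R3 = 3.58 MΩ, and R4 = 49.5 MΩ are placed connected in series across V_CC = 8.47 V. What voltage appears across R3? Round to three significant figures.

Series total: ΣR = 7.13 + 23.1 + 3.58 + 49.5 = 83.31 MΩ.
By the voltage-divider rule, V = 8.47 × 3.580/83.31 = 0.3640 V.

V ≈ 0.364 V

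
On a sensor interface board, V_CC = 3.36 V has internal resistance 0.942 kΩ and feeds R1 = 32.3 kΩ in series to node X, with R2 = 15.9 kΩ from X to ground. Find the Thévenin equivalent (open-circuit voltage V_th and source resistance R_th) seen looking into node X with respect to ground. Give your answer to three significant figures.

V_th ≈ 1.09 V, R_th ≈ 10.8 kΩ

R1' = 0.942 + 32.3 = 33.24 kΩ (source resistance + R1).
With X open, the divider is unloaded: V_th = 3.36 × 15.9/49.14 = 1.087 V.
Looking into X with the source shorted: R_th = R1'·R2/(R1'+R2) = 33.24 × 15.9/49.14 = 10.76 kΩ.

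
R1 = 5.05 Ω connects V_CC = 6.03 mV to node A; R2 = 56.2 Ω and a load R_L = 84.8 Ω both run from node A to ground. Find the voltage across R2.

R2 ‖ R_L = (56.2 × 84.8)/(56.2 + 84.8) = 33.80 Ω.
Then V_out = V_CC · R2'/(R1 + R2') = 6.03 × 33.80/38.85 = 5.246 mV.

V_out ≈ 5.25 mV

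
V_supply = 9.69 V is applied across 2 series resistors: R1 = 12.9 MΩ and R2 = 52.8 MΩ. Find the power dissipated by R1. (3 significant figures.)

Series current I = V_supply/ΣR = 9.69/65.70 = 0.1475 µA.
P = I²R = 0.02175 × 12.9 = 0.2806 µW.

P ≈ 0.281 µW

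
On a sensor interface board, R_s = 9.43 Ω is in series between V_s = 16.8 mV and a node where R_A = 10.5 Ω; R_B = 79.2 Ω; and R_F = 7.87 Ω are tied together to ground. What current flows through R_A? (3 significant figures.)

Combine the parallel branches: R_p = (1/10.5 + 1/79.2 + 1/7.87)⁻¹ = 4.257 Ω.
V_A by voltage divider: V_A = 16.8 × 4.257/(9.43 + 4.257) = 5.225 mV.
I(R_A) = V_A / R_A = 5.225/10.5 = 0.4976 mA.
(Equivalently: I_total = 1.227 mA, then current-divider fraction G_k/ΣG = 0.4054.)

I ≈ 0.498 mA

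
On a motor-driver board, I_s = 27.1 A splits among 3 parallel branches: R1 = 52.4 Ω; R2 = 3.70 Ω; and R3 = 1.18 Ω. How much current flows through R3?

Conductances: ΣG = 1/52.4 + 1/3.70 + 1/1.18 = 1.137 (1/Ω).
R3 takes the fraction G_k/ΣG = 0.8475/1.137 = 0.7455, so I = 27.1 × 0.7455 = 20.20 A.

I ≈ 20.2 A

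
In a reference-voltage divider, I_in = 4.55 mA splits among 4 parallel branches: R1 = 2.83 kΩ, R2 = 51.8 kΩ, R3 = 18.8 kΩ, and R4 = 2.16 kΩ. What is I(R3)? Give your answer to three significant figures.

Conductances: ΣG = 1/2.83 + 1/51.8 + 1/18.8 + 1/2.16 = 0.8888 (1/kΩ).
R3 takes the fraction G_k/ΣG = 0.05319/0.8888 = 0.05985, so I = 4.55 × 0.05985 = 0.2723 mA.

I ≈ 0.272 mA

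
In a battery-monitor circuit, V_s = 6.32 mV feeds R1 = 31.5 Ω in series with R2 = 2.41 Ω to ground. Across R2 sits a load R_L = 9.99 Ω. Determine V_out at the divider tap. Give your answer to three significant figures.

V_out ≈ 0.367 mV

First combine the lower leg with the load: R2 ‖ R_L = 1.942 Ω.
Now apply the divider: V_out = 6.32 × 0.05806 = 0.3669 mV.
(Unloaded it would be 0.449 mV; the load pulls it down.)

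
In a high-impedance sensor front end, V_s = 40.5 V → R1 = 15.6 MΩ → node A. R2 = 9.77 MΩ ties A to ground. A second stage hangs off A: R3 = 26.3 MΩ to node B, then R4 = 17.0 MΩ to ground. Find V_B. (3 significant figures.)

Looking into the second stage from A: R3 + R4 = 43.30 MΩ appears in parallel with R2.
R2 ‖ (R3+R4) = 7.971 MΩ.
So V_A = 40.5 × 0.3382 = 13.70 V.
Then the unloaded second divider: V_B = V_A × R4/(R3+R4) = 13.70 × 0.3926 = 5.377 V.

V_B ≈ 5.38 V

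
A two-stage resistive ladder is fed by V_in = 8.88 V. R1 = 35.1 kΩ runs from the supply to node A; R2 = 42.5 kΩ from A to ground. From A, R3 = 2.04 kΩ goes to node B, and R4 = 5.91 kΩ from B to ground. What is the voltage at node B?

The second stage (R3 + R4 = 7.950 kΩ) loads node A in parallel with R2.
R2 ‖ (R3+R4) = 6.697 kΩ.
So V_A = 8.88 × 0.1602 = 1.423 V.
V_B = V_A × 0.7434 = 1.058 V.

V_B ≈ 1.06 V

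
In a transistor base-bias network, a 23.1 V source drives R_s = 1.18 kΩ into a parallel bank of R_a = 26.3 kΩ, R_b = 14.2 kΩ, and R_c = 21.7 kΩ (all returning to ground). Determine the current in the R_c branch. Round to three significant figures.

I ≈ 0.900 mA

Parallel bank: R_p = 1/(1/26.3 + 1/14.2 + 1/21.7) = 6.471 kΩ.
V_A by voltage divider: V_A = 23.1 × 6.471/(1.18 + 6.471) = 19.54 V.
Branch current I = V_A/R_c = 19.54/21.7 = 0.9003 mA.
(Equivalently: I_total = 3.019 mA, then current-divider fraction G_k/ΣG = 0.2982.)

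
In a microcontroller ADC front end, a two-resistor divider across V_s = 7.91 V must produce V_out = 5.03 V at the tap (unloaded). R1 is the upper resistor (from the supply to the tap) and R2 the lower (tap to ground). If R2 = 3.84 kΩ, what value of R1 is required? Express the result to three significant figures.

The divider ratio is R2/(R1+R2) = 5.03/7.91 = 0.6359.
Rearranging, R1 = R2·(1−k)/k = 3.84 × 0.5726 = 2.199 kΩ.

R1 ≈ 2.20 kΩ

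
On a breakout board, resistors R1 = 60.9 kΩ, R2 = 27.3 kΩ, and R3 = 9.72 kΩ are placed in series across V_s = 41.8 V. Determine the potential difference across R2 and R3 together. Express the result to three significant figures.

Series total: ΣR = 60.9 + 27.3 + 9.72 = 97.92 kΩ.
R_{R2..R3} = 27.3 + 9.72 = 37.02 kΩ.
Voltage divider: V = V_s · (37.02 / 97.92) = 41.8 × 0.3781 = 15.80 V.

V ≈ 15.8 V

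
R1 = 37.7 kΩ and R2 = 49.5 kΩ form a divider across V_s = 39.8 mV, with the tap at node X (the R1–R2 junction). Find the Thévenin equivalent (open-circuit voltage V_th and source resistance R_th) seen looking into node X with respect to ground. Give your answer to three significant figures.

V_th is the unloaded tap voltage: V_s · R2/(R1+R2) = 39.8 × 0.5677 = 22.59 mV.
Looking into X with the source shorted: R_th = R1·R2/(R1+R2) = 37.70 × 49.5/87.20 = 21.40 kΩ.

V_th ≈ 22.6 mV, R_th ≈ 21.4 kΩ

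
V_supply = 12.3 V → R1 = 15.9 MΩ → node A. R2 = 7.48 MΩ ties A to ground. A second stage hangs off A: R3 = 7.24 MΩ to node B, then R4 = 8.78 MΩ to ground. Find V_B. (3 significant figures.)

Node A sees R2 in parallel with the series input of stage 2, R3 + R4 = 16.02 MΩ.
Effective lower resistance at A: R2 ‖ 16.02 = 5.099 MΩ.
V_A = 12.3 × 5.099/(15.9 + 5.099) = 2.987 V.
Stage 2 is unloaded, so V_B = V_A · R4/(R3+R4) = 2.987 × 8.78/16.02 = 1.637 V.

V_B ≈ 1.64 V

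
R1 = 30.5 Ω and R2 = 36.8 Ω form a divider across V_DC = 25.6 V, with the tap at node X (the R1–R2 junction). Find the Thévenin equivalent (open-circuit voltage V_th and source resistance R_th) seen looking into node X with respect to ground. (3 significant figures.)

V_th ≈ 14.0 V, R_th ≈ 16.7 Ω

V_th is the unloaded tap voltage: V_DC · R2/(R1+R2) = 25.6 × 0.5468 = 14.00 V.
Zeroing V_DC shorts the top of R1 to ground, so R_th = R1 ‖ R2 = 16.68 Ω.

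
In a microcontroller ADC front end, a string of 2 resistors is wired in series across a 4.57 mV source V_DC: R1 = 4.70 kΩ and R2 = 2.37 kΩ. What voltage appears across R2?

Series total: ΣR = 4.70 + 2.37 = 7.070 kΩ.
V = V_DC · R/ΣR = 4.57 × 0.3352 = 1.532 mV.

V ≈ 1.53 mV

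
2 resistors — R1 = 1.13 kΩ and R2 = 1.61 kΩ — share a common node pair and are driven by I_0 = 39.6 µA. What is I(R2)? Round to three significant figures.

I ≈ 16.3 µA

For two parallel branches, I_k = I_0 · (other R)/(sum of R).
I(R2) = 39.6 × 1.13/(1.13 + 1.61) = 39.6 × 0.4124 = 16.33 µA.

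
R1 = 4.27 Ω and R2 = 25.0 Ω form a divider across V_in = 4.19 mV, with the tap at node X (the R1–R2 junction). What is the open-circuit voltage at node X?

V_th ≈ 3.58 mV

Open-circuit (no load on X): V_th = V_in · R2/(R1 + R2) = 4.19 × 25.0/(4.270 + 25.0) = 3.579 mV.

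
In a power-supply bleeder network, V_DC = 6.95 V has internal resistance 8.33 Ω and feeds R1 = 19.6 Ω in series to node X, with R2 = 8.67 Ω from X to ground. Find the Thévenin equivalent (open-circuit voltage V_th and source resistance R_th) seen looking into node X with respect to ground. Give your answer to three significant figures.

V_th ≈ 1.65 V, R_th ≈ 6.62 Ω

R1' = 8.33 + 19.6 = 27.93 Ω (source resistance + R1).
V_th is the unloaded tap voltage: V_DC · R2/(R1'+R2) = 6.95 × 0.2369 = 1.646 V.
Zeroing V_DC shorts the top of R1' to ground, so R_th = R1' ‖ R2 = 6.616 Ω.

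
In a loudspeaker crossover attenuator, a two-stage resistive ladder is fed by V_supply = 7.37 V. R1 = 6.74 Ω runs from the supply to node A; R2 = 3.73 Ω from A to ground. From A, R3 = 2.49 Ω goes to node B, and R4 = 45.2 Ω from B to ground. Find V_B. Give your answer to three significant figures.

V_B ≈ 2.37 V

Node A sees R2 in parallel with the series input of stage 2, R3 + R4 = 47.69 Ω.
R2 ‖ (R3+R4) = 3.459 Ω.
First divider: V_A = V_supply · 3.459/(6.74 + 3.459) = 2.500 V.
Then the unloaded second divider: V_B = V_A × R4/(R3+R4) = 2.500 × 0.9478 = 2.369 V.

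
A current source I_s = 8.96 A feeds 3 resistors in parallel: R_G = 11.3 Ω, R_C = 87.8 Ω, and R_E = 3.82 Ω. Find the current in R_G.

I ≈ 2.19 A

ΣG = 1/11.3 + 1/87.8 + 1/3.82 = 0.3617.
Current divider: I(R_G) = I_s · G_k/ΣG = 8.96 × (0.08850/0.3617) = 8.96 × 0.2447 = 2.192 A.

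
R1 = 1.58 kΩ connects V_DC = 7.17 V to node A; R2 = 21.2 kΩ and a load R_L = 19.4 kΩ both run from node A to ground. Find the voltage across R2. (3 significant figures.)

V_out ≈ 6.20 V

R2 ‖ R_L = (21.2 × 19.4)/(21.2 + 19.4) = 10.13 kΩ.
Then V_out = V_DC · R2'/(R1 + R2') = 7.17 × 10.13/11.71 = 6.203 V.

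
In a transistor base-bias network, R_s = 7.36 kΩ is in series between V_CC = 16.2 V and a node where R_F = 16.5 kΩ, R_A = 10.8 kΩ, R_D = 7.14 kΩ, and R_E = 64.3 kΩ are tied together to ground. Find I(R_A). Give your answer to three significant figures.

Combine the parallel branches: R_p = (1/16.5 + 1/10.8 + 1/7.14 + 1/64.3)⁻¹ = 3.238 kΩ.
V_A = 16.2 × 3.238/10.60 = 4.950 V.
Branch current I = V_A/R_A = 4.950/10.8 = 0.4583 mA.

I ≈ 0.458 mA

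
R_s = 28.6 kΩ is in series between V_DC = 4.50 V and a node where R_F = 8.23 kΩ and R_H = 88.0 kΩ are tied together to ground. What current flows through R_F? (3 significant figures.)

I ≈ 0.114 mA

Combine the parallel branches: R_p = (1/8.23 + 1/88.0)⁻¹ = 7.526 kΩ.
Node voltage V_A = V_DC · R_p/(R_s + R_p) = 4.50 × 0.2083 = 0.9375 V.
I(R_F) = V_A / R_F = 0.9375/8.23 = 0.1139 mA.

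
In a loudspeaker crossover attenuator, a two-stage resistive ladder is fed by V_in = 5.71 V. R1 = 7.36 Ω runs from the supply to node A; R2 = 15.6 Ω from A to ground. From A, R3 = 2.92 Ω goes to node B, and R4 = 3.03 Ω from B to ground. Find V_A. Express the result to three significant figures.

Node A sees R2 in parallel with the series input of stage 2, R3 + R4 = 5.950 Ω.
R2 ‖ (R3+R4) = 4.307 Ω.
V_A = 5.71 × 4.307/(7.36 + 4.307) = 2.108 V.

V_A ≈ 2.11 V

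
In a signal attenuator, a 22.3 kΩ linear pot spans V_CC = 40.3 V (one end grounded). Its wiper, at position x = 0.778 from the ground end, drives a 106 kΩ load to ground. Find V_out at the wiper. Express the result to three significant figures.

The pot divides into 4.951 kΩ above the wiper and 17.35 kΩ below.
R_L loads the lower segment: effective lower R = 14.91 kΩ.
V_out = 40.3 × 14.91/(4.951 + 14.91) = 30.25 V.

V_out ≈ 30.3 V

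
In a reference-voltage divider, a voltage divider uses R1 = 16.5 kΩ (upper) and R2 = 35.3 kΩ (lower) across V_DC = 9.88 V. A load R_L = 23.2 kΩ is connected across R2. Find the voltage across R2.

The load sits in parallel with R2, giving an effective lower resistance R2' = R2·R_L/(R2+R_L) = 14.00 kΩ.
Then V_out = V_DC · R2'/(R1 + R2') = 9.88 × 14.00/30.50 = 4.535 V.

V_out ≈ 4.53 V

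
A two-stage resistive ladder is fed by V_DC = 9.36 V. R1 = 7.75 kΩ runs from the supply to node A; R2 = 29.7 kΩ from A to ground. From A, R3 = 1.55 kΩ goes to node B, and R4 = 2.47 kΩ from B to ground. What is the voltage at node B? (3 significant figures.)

V_B ≈ 1.80 V

Node A sees R2 in parallel with the series input of stage 2, R3 + R4 = 4.020 kΩ.
Effective lower resistance at A: R2 ‖ 4.020 = 3.541 kΩ.
V_A = 9.36 × 3.541/(7.75 + 3.541) = 2.935 V.
Stage 2 is unloaded, so V_B = V_A · R4/(R3+R4) = 2.935 × 2.47/4.020 = 1.804 V.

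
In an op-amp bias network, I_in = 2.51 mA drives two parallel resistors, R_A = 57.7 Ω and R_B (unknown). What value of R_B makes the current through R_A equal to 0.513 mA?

R_B ≈ 14.8 Ω

In a two-way split, I_A/I_in = R_B/(R_A + R_B).
0.513/2.51 = R_B/(R_A + R_B) → R_B = R_A · (0.2044)/(1 − 0.2044) = 57.7 × 0.2569 = 14.82 Ω.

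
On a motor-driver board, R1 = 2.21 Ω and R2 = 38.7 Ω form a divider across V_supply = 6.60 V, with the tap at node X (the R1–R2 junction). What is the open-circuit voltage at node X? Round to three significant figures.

V_th is the unloaded tap voltage: V_supply · R2/(R1+R2) = 6.60 × 0.9460 = 6.243 V.

V_th ≈ 6.24 V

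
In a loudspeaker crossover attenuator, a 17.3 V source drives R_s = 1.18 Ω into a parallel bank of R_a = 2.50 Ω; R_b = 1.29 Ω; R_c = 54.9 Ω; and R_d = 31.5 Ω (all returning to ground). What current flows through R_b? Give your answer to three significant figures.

Parallel bank: R_p = 1/(1/2.50 + 1/1.29 + 1/54.9 + 1/31.5) = 0.8162 Ω.
Node voltage V_A = V_s · R_p/(R_s + R_p) = 17.3 × 0.4089 = 7.074 V.
I(R_b) = V_A / R_b = 7.074/1.29 = 5.483 A.
(Equivalently: I_total = 8.666 A, then current-divider fraction G_k/ΣG = 0.6327.)

I ≈ 5.48 A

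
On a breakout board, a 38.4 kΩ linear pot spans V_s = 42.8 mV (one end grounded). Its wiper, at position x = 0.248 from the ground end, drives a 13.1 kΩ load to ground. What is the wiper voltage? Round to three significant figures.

The pot divides into 28.88 kΩ above the wiper and 9.523 kΩ below.
(x·R_p) ‖ R_L = 5.514 kΩ.
Loaded-divider output: V_out = 42.8 × 0.1603 = 6.863 mV.

V_out ≈ 6.86 mV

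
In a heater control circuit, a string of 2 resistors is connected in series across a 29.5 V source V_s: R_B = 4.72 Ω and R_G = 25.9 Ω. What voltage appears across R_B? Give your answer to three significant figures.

ΣR = 4.72 + 25.9 = 30.62 Ω.
Voltage divider: V = V_s · (4.720 / 30.62) = 29.5 × 0.1541 = 4.547 V.

V ≈ 4.55 V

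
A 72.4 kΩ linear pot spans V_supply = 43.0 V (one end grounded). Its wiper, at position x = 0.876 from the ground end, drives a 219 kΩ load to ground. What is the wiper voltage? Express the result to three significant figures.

V_out ≈ 36.4 V

Split the track: R_lower = x·R_p = 63.42 kΩ, R_upper = (1−x)·R_p = 8.978 kΩ.
R_L loads the lower segment: effective lower R = 49.18 kΩ.
Then V_out = V_supply · 49.18/(8.978 + 49.18) = 36.36 V.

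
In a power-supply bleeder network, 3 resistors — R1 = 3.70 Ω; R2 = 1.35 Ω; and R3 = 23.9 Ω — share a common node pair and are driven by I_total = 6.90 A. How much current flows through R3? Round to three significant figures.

ΣG = 1/3.70 + 1/1.35 + 1/23.9 = 1.053.
By the current-divider rule, I = I_total · G_k/ΣG = 6.90 × 0.03974 = 0.2742 A.

I ≈ 0.274 A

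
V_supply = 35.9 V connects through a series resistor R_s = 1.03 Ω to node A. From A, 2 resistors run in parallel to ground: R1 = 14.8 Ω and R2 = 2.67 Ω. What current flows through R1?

Parallel bank: R_p = 1/(1/14.8 + 1/2.67) = 2.262 Ω.
V_A = 35.9 × 2.262/3.292 = 24.67 V.
Branch current I = V_A/R1 = 24.67/14.8 = 1.667 A.

I ≈ 1.67 A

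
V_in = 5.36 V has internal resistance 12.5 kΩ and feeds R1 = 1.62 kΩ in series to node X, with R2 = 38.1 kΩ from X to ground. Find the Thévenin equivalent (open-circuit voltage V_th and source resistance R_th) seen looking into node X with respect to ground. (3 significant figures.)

V_th ≈ 3.91 V, R_th ≈ 10.3 kΩ

R1' = 12.5 + 1.62 = 14.12 kΩ (source resistance + R1).
Open-circuit (no load on X): V_th = V_in · R2/(R1' + R2) = 5.36 × 38.1/(14.12 + 38.1) = 3.911 V.
Zeroing V_in shorts the top of R1' to ground, so R_th = R1' ‖ R2 = 10.30 kΩ.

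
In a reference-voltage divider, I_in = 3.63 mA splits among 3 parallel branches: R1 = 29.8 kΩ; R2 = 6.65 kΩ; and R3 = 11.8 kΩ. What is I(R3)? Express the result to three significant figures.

I ≈ 1.14 mA

Total conductance ΣG = 1/29.8 + 1/6.65 + 1/11.8 = 0.2687 (units of 1/kΩ).
R3 takes the fraction G_k/ΣG = 0.08475/0.2687 = 0.3154, so I = 3.63 × 0.3154 = 1.145 mA.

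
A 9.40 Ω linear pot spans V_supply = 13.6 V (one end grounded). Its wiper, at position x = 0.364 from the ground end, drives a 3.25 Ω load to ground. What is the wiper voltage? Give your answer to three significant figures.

V_out ≈ 2.97 V

Split the track: R_lower = x·R_p = 3.422 Ω, R_upper = (1−x)·R_p = 5.978 Ω.
(x·R_p) ‖ R_L = 1.667 Ω.
Loaded-divider output: V_out = 13.6 × 0.2180 = 2.965 V.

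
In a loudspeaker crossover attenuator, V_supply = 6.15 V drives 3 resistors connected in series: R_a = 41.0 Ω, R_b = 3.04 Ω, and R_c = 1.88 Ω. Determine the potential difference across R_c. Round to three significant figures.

V ≈ 0.252 V

Total series resistance ΣR = 41.0 + 3.04 + 1.88 = 45.92 Ω.
V = V_supply · R/ΣR = 6.15 × 0.04094 = 0.2518 V.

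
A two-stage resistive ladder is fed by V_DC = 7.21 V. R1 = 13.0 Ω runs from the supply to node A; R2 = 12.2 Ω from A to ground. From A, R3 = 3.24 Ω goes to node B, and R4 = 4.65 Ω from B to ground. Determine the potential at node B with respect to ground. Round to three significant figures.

Node A sees R2 in parallel with the series input of stage 2, R3 + R4 = 7.890 Ω.
Effective lower resistance at A: R2 ‖ 7.890 = 4.791 Ω.
So V_A = 7.21 × 0.2693 = 1.942 V.
Then the unloaded second divider: V_B = V_A × R4/(R3+R4) = 1.942 × 0.5894 = 1.144 V.

V_B ≈ 1.14 V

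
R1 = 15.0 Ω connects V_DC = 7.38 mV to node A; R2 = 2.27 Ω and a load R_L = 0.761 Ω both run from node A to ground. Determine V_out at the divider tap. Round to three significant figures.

R2 ‖ R_L = (2.27 × 0.761)/(2.27 + 0.761) = 0.5699 Ω.
Then V_out = V_DC · R2'/(R1 + R2') = 7.38 × 0.5699/15.57 = 0.2701 mV.

V_out ≈ 0.270 mV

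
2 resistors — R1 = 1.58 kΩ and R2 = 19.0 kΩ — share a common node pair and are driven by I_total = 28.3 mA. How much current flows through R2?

I ≈ 2.17 mA

Two-branch current divider: I_k = I_total · R_other/(R_1 + R_2).
So I = 28.3 × 1.58/20.58 = 2.173 mA.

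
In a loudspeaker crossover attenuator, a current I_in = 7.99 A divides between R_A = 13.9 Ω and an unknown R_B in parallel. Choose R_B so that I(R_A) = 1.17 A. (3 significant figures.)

Two-branch current divider: I_A = I_in · R_B/(R_A + R_B).
1.17/7.99 = R_B/(R_A + R_B) → R_B = R_A · (0.1464)/(1 − 0.1464) = 13.9 × 0.1716 = 2.385 Ω.

R_B ≈ 2.38 Ω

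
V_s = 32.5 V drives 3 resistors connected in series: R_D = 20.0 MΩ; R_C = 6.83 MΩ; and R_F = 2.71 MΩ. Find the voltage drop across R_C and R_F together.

ΣR = 20.0 + 6.83 + 2.71 = 29.54 MΩ.
R_{R_C..R_F} = 6.83 + 2.71 = 9.540 MΩ.
By the voltage-divider rule, V = 32.5 × 9.540/29.54 = 10.50 V.

V ≈ 10.5 V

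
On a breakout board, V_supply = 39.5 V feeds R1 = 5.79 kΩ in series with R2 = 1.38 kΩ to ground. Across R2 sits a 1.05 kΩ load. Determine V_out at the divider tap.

V_out ≈ 3.69 V

The load sits in parallel with R2, giving an effective lower resistance R2' = R2·R_L/(R2+R_L) = 0.5963 kΩ.
Then V_out = V_supply · R2'/(R1 + R2') = 39.5 × 0.5963/6.386 = 3.688 V.
(Unloaded it would be 7.60 V; the load pulls it down.)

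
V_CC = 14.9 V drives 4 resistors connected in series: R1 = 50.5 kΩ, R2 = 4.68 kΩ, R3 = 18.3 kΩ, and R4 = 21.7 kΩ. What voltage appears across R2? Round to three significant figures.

Total series resistance ΣR = 50.5 + 4.68 + 18.3 + 21.7 = 95.18 kΩ.
Voltage divider: V = V_CC · (4.680 / 95.18) = 14.9 × 0.04917 = 0.7326 V.

V ≈ 0.733 V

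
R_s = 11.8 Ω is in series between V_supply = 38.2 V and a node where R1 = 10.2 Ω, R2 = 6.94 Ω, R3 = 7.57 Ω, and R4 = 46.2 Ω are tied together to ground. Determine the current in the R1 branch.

I ≈ 0.660 A

Parallel bank: R_p = 1/(1/10.2 + 1/6.94 + 1/7.57 + 1/46.2) = 2.526 Ω.
Node voltage V_A = V_supply · R_p/(R_s + R_p) = 38.2 × 0.1763 = 6.736 V.
I(R1) = V_A / R1 = 6.736/10.2 = 0.6604 A.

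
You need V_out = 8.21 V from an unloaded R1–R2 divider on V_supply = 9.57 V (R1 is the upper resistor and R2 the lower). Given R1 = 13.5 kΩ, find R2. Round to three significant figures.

Required fraction k = V_out/V_supply = 0.8579.
R2 = R1 · 0.8579/(1 − 0.8579) = 81.50 kΩ.

R2 ≈ 81.5 kΩ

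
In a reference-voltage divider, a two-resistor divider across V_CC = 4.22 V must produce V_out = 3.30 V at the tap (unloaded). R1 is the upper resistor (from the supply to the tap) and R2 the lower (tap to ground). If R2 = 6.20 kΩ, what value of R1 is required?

R1 ≈ 1.73 kΩ

The divider ratio is R2/(R1+R2) = 3.30/4.22 = 0.7820.
So R1 = R2 · (V_CC/V_out − 1) = 6.20 × (4.22/3.30 − 1) = 6.20 × 0.2788 = 1.728 kΩ.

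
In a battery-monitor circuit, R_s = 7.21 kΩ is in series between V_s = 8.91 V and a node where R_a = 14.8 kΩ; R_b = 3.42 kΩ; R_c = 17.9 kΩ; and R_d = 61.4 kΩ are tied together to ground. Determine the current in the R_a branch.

Combine the parallel branches: R_p = (1/14.8 + 1/3.42 + 1/17.9 + 1/61.4)⁻¹ = 2.314 kΩ.
Node voltage V_A = V_s · R_p/(R_s + R_p) = 8.91 × 0.2430 = 2.165 V.
Branch current I = V_A/R_a = 2.165/14.8 = 0.1463 mA.

I ≈ 0.146 mA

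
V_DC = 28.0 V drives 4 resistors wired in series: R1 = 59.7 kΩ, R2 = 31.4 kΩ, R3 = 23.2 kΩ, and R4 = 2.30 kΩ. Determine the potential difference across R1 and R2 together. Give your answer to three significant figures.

V ≈ 21.9 V

Total series resistance ΣR = 59.7 + 31.4 + 23.2 + 2.30 = 116.6 kΩ.
R_{R1..R2} = 59.7 + 31.4 = 91.10 kΩ.
V = V_DC · R/ΣR = 28.0 × 0.7813 = 21.88 V.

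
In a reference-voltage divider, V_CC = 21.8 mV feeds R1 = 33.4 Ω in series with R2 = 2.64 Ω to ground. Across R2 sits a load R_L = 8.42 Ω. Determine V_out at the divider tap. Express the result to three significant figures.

The load sits in parallel with R2, giving an effective lower resistance R2' = R2·R_L/(R2+R_L) = 2.010 Ω.
Now apply the divider: V_out = 21.8 × 0.05676 = 1.237 mV.
(Unloaded it would be 1.60 mV; the load pulls it down.)

V_out ≈ 1.24 mV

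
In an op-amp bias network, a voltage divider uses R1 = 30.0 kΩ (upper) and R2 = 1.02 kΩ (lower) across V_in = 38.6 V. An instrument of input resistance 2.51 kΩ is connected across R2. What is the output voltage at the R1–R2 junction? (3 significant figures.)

R2 ‖ R_L = (1.02 × 2.51)/(1.02 + 2.51) = 0.7253 kΩ.
Then V_out = V_in · R2'/(R1 + R2') = 38.6 × 0.7253/30.73 = 0.9112 V.

V_out ≈ 0.911 V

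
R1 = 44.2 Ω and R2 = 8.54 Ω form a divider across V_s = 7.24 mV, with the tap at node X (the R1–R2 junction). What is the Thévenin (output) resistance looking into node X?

R_th ≈ 7.16 Ω

Looking into X with the source shorted: R_th = R1·R2/(R1+R2) = 44.20 × 8.54/52.74 = 7.157 Ω.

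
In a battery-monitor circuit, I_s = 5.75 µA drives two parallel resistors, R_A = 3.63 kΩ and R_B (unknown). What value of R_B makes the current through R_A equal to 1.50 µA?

Two-branch current divider: I_A = I_s · R_B/(R_A + R_B).
1.50/5.75 = R_B/(R_A + R_B) → R_B = R_A · (0.2609)/(1 − 0.2609) = 3.63 × 0.3529 = 1.281 kΩ.

R_B ≈ 1.28 kΩ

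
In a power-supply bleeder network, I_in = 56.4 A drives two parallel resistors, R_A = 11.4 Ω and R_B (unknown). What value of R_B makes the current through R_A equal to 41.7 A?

R_B ≈ 32.3 Ω

In a two-way split, I_A/I_in = R_B/(R_A + R_B).
41.7/56.4 = R_B/(R_A + R_B) → R_B = R_A · (0.7394)/(1 − 0.7394) = 11.4 × 2.837 = 32.34 Ω.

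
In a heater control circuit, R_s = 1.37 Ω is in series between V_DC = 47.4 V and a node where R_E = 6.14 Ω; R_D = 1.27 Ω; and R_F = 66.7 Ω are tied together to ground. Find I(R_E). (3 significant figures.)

I ≈ 3.32 A

Equivalent of the parallel group: R_p = 1.036 Ω.
V_A = 47.4 × 1.036/2.406 = 20.41 V.
Branch current I = V_A/R_E = 20.41/6.14 = 3.324 A.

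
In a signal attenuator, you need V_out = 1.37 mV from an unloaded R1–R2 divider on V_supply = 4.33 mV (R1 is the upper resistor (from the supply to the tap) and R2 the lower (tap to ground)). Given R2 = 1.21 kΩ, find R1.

R1 ≈ 2.61 kΩ

The divider ratio is R2/(R1+R2) = 1.37/4.33 = 0.3164.
So R1 = R2 · (V_supply/V_out − 1) = 1.21 × (4.33/1.37 − 1) = 1.21 × 2.161 = 2.614 kΩ.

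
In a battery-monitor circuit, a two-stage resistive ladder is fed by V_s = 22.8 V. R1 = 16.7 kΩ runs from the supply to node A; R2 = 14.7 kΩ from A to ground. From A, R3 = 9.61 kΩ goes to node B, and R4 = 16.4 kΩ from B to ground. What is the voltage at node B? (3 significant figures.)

Looking into the second stage from A: R3 + R4 = 26.01 kΩ appears in parallel with R2.
Effective lower resistance at A: R2 ‖ 26.01 = 9.392 kΩ.
So V_A = 22.8 × 0.3600 = 8.207 V.
Stage 2 is unloaded, so V_B = V_A · R4/(R3+R4) = 8.207 × 16.4/26.01 = 5.175 V.

V_B ≈ 5.17 V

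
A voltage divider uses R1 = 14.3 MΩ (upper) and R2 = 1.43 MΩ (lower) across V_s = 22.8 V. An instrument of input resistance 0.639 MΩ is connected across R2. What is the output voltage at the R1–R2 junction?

First combine the lower leg with the load: R2 ‖ R_L = 0.4416 MΩ.
Now apply the divider: V_out = 22.8 × 0.02996 = 0.6831 V.

V_out ≈ 0.683 V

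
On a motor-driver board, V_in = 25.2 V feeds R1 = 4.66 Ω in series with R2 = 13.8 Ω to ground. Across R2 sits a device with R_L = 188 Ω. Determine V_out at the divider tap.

V_out ≈ 18.5 V

The load sits in parallel with R2, giving an effective lower resistance R2' = R2·R_L/(R2+R_L) = 12.86 Ω.
Voltage divider with the loaded lower leg: V_out = 25.2 × 12.86/(4.66 + 12.86) = 25.2 × 0.7340 = 18.50 V.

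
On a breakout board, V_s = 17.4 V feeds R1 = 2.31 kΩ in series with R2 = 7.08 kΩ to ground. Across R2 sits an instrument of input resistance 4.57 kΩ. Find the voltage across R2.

R2 ‖ R_L = (7.08 × 4.57)/(7.08 + 4.57) = 2.777 kΩ.
Now apply the divider: V_out = 17.4 × 0.5459 = 9.499 V.

V_out ≈ 9.50 V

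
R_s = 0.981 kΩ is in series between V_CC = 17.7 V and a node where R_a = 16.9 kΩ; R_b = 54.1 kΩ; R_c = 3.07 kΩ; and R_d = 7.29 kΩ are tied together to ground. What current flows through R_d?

Parallel bank: R_p = 1/(1/16.9 + 1/54.1 + 1/3.07 + 1/7.29) = 1.850 kΩ.
Node voltage V_A = V_CC · R_p/(R_s + R_p) = 17.7 × 0.6535 = 11.57 V.
Branch current I = V_A/R_d = 11.57/7.29 = 1.587 mA.
(Equivalently: I_total = 6.252 mA, then current-divider fraction G_k/ΣG = 0.2538.)

I ≈ 1.59 mA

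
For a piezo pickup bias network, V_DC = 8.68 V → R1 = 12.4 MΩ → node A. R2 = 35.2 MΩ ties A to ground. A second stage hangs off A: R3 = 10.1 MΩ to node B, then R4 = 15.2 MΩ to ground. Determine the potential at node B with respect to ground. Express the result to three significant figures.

V_B ≈ 2.83 V

Node A sees R2 in parallel with the series input of stage 2, R3 + R4 = 25.30 MΩ.
R2 ‖ (R3+R4) = 14.72 MΩ.
V_A = 8.68 × 14.72/(12.4 + 14.72) = 4.711 V.
V_B = V_A × 0.6008 = 2.830 V.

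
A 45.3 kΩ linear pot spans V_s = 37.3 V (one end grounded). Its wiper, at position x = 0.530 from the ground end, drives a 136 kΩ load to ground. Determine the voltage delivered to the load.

V_out ≈ 18.3 V

Split the track: R_lower = x·R_p = 24.01 kΩ, R_upper = (1−x)·R_p = 21.29 kΩ.
(x·R_p) ‖ R_L = 20.41 kΩ.
V_out = 37.3 × 20.41/(21.29 + 20.41) = 18.25 V.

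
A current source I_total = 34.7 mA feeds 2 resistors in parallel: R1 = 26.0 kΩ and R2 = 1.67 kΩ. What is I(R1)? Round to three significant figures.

With just two branches, the current splits inversely with resistance.
So I = 34.7 × 1.67/27.67 = 2.094 mA.

I ≈ 2.09 mA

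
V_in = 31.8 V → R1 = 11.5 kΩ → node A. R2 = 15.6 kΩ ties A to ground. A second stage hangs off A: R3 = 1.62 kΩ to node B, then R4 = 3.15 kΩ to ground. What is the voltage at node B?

Looking into the second stage from A: R3 + R4 = 4.770 kΩ appears in parallel with R2.
Effective lower resistance at A: R2 ‖ 4.770 = 3.653 kΩ.
First divider: V_A = V_in · 3.653/(11.5 + 3.653) = 7.666 V.
Stage 2 is unloaded, so V_B = V_A · R4/(R3+R4) = 7.666 × 3.15/4.770 = 5.063 V.

V_B ≈ 5.06 V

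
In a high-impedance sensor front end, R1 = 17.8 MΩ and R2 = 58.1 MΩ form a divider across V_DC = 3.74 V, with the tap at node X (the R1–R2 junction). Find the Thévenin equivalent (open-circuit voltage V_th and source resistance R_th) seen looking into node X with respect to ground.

With X open, the divider is unloaded: V_th = 3.74 × 58.1/75.90 = 2.863 V.
Zeroing V_DC shorts the top of R1 to ground, so R_th = R1 ‖ R2 = 13.63 MΩ.

V_th ≈ 2.86 V, R_th ≈ 13.6 MΩ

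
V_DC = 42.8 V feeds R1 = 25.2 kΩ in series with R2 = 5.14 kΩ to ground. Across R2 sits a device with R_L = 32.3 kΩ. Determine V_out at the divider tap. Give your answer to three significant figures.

V_out ≈ 6.40 V

R2 ‖ R_L = (5.14 × 32.3)/(5.14 + 32.3) = 4.434 kΩ.
Voltage divider with the loaded lower leg: V_out = 42.8 × 4.434/(25.2 + 4.434) = 42.8 × 0.1496 = 6.404 V.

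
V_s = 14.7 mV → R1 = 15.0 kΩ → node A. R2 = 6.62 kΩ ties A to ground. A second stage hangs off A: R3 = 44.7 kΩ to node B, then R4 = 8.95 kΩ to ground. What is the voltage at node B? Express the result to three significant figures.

V_B ≈ 0.692 mV

The second stage (R3 + R4 = 53.65 kΩ) loads node A in parallel with R2.
Effective lower resistance at A: R2 ‖ 53.65 = 5.893 kΩ.
First divider: V_A = V_s · 5.893/(15.0 + 5.893) = 4.146 mV.
Then the unloaded second divider: V_B = V_A × R4/(R3+R4) = 4.146 × 0.1668 = 0.6917 mV.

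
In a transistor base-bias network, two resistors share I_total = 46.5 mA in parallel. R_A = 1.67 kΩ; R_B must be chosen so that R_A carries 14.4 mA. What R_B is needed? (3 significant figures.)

The fraction through R_A equals R_B/(R_A+R_B).
14.4/46.5 = R_B/(R_A + R_B) → R_B = R_A · (0.3097)/(1 − 0.3097) = 1.67 × 0.4486 = 0.7492 kΩ.

R_B ≈ 0.749 kΩ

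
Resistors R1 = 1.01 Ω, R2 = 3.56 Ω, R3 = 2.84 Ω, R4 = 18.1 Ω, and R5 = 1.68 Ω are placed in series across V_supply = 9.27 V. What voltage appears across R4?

V ≈ 6.17 V

ΣR = 1.01 + 3.56 + 2.84 + 18.1 + 1.68 = 27.19 Ω.
V = V_supply · R/ΣR = 9.27 × 0.6657 = 6.171 V.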